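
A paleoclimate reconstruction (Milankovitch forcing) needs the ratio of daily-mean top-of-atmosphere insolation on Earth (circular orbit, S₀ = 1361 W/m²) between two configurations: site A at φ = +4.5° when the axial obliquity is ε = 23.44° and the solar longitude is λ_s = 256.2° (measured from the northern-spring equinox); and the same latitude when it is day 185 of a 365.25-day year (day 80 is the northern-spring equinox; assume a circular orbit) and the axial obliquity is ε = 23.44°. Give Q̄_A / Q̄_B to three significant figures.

— Configuration A (φ=+4.5°):
Solar declination: sin δ = sin ε · sin λ_s = sin 23.44° × sin 256.2° = -0.38631, so δ = -22.725°.
cos H₀ = −tan(+4.5°) tan(-22.725°) = 0.0330, H₀ = 1.5378 rad.
Bracket: H₀ sin φ sin δ + cos φ cos δ sin H₀ = 1.5378×0.07846×-0.38631 + 0.99692×0.92237×0.99946 = -0.046611 + 0.919033 = 0.872422.
Q̄ = (S₀/π) × [bracket] = (1361/π) × 0.872422 = 377.95 W/m².
— Configuration B (φ=+4.5°):
Solar longitude: λ_s = 360° × (185 − 80)/365.25 = 103.491°.
sin δ = sin 23.44° × sin 103.491° = 0.38681, so δ = +22.756°.
cos H₀ = −tan(+4.5°) tan(+22.756°) = -0.0330, H₀ = 1.6038 rad.
Bracket: H₀ sin φ sin δ + cos φ cos δ sin H₀ = 1.6038×0.07846×0.38681 + 0.99692×0.92216×0.99945 = 0.048674 + 0.918814 = 0.967488.
Q̄ = (S₀/π) × [bracket] = (1361/π) × 0.967488 = 419.13 W/m².
Ratio Q̄_A / Q̄_B = 377.95 / 419.13 = 0.9017.

Q̄_A / Q̄_B ≈ 0.902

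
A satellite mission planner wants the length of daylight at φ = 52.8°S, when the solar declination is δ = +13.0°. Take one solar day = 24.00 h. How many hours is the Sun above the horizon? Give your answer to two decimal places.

cos H₀ = −tan φ · tan δ = −tan(-52.8°) × tan(+13.000°) = 0.3042, so H₀ = 1.2617 rad = 72.29°.
Daylight = 2H₀/(2π) × 24.00 h = (1.2617/π) × 24.00 = 9.64 h.

9.64 h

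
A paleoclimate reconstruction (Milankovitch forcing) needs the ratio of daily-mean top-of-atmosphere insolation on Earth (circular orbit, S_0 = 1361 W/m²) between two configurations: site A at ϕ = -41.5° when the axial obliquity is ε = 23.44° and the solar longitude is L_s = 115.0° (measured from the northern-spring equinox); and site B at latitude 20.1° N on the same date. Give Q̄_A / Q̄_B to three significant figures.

— Configuration A (ϕ=-41.5°):
Solar declination: sin δ = sin ε · sin L_s = sin 23.44° × sin 115.0° = 0.36052, so δ = +21.132°.
cos h₀ = −tan(-41.5°) tan(+21.132°) = 0.3420, h₀ = 1.2218 rad.
Bracket: h₀ sin ϕ sin δ + cos ϕ cos δ sin h₀ = 1.2218×-0.66262×0.36052 + 0.74896×0.93275×0.93972 = -0.291873 + 0.656481 = 0.364608.
Q̄ = (S_0/π) × [bracket] = (1361/π) × 0.364608 = 157.96 W/m².
— Configuration B (ϕ=+20.1°):
cos h₀ = −tan(+20.1°) tan(+21.132°) = -0.1414, h₀ = 1.7127 rad.
Bracket: h₀ sin ϕ sin δ + cos ϕ cos δ sin h₀ = 1.7127×0.34366×0.36052 + 0.93909×0.93275×0.98995 = 0.212197 + 0.867133 = 1.079330.
Q̄ = (S_0/π) × [bracket] = (1361/π) × 1.079330 = 467.59 W/m².
Ratio Q̄_A / Q̄_B = 157.96 / 467.59 = 0.3378.

Q̄_A / Q̄_B ≈ 0.338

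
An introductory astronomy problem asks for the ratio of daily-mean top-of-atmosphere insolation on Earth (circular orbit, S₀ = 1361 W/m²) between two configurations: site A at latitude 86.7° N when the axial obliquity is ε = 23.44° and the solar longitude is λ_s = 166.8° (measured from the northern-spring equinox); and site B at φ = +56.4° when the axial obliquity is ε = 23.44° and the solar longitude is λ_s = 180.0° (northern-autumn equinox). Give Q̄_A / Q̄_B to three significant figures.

Q̄_A / Q̄_B ≈ 0.515

— Configuration A (φ=+86.7°):
Solar declination: sin δ = sin ε · sin λ_s = sin 23.44° × sin 166.8° = 0.09084, so δ = +5.212°.
cos H₀ = −tan(+86.7°) tan(+5.212°) = -1.5819 ≤ −1 ⇒ polar day, H₀ = π.
Bracket: H₀ sin φ sin δ + cos φ cos δ sin H₀ = 3.1416×0.99834×0.09084 + 0.05756×0.99587×0.00000 = 0.284909 + 0.000000 = 0.284909.
Q̄ = (S₀/π) × [bracket] = (1361/π) × 0.284909 = 123.43 W/m².
— Configuration B (φ=+56.4°):
Solar declination: sin δ = sin ε · sin λ_s = sin 23.44° × sin 180.0° = 0.00000, so δ = +0.000°.
cos H₀ = −tan(+56.4°) tan(+0.000°) = -0.0000, H₀ = 1.5708 rad.
Bracket: H₀ sin φ sin δ + cos φ cos δ sin H₀ = 1.5708×0.83292×0.00000 + 0.55339×1.00000×1.00000 = 0.000000 + 0.553390 = 0.553390.
Q̄ = (S₀/π) × [bracket] = (1361/π) × 0.553390 = 239.74 W/m².
Ratio Q̄_A / Q̄_B = 123.43 / 239.74 = 0.5148.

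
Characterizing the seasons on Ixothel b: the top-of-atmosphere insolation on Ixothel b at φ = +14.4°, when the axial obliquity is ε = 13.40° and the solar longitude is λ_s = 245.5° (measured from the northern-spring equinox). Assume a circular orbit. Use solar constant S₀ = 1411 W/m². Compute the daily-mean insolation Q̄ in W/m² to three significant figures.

Solar declination: sin δ = sin ε · sin λ_s = sin 13.40° × sin 245.5° = -0.21088, so δ = -12.174°.
cos H₀ = −tan(+14.4°) tan(-12.174°) = 0.0554, H₀ = 1.5154 rad.
Bracket: H₀ sin φ sin δ + cos φ cos δ sin H₀ = 1.5154×0.24869×-0.21088 + 0.96858×0.97751×0.99846 = -0.079473 + 0.945339 = 0.865866.
Q̄ = (S₀/π) × [bracket] = (1411/π) × 0.865866 = 388.9 W/m².

Q̄ ≈ 389 W/m²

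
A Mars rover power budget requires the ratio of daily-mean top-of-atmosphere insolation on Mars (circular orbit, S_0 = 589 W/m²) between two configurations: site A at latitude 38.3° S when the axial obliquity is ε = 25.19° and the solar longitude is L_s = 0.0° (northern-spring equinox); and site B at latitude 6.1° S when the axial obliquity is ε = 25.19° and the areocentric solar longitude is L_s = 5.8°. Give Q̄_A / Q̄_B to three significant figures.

— Configuration A (ϕ=-38.3°):
Solar declination: sin δ = sin ε · sin L_s = sin 25.19° × sin 0.0° = 0.00000, so δ = +0.000°.
cos h₀ = −tan(-38.3°) tan(+0.000°) = 0.0000, h₀ = 1.5708 rad.
Bracket: h₀ sin ϕ sin δ + cos ϕ cos δ sin h₀ = 1.5708×-0.61978×0.00000 + 0.78478×1.00000×1.00000 = -0.000000 + 0.784780 = 0.784780.
Q̄ = (S_0/π) × [bracket] = (589/π) × 0.784780 = 147.13 W/m².
— Configuration B (ϕ=-6.1°):
sin δ = sin 25.19° × sin 5.8° = 0.04301, so δ = +2.465°.
cos h₀ = −tan(-6.1°) tan(+2.465°) = 0.0046, h₀ = 1.5662 rad.
Bracket: h₀ sin ϕ sin δ + cos ϕ cos δ sin h₀ = 1.5662×-0.10626×0.04301 + 0.99434×0.99907×0.99999 = -0.007158 + 0.993405 = 0.986247.
Q̄ = (S_0/π) × [bracket] = (589/π) × 0.986247 = 184.91 W/m².
Ratio Q̄_A / Q̄_B = 147.13 / 184.91 = 0.7957.

Q̄_A / Q̄_B ≈ 0.796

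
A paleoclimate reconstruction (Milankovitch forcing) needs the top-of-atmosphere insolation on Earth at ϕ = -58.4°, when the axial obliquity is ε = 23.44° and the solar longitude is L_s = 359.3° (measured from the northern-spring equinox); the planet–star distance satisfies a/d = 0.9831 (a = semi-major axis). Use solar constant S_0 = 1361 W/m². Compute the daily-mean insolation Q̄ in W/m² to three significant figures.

Solar declination: sin δ = sin ε · sin L_s = sin 23.44° × sin 359.3° = -0.00486, so δ = -0.278°.
cos h₀ = −tan(-58.4°) tan(-0.278°) = -0.0079, h₀ = 1.5787 rad.
Bracket: h₀ sin ϕ sin δ + cos ϕ cos δ sin h₀ = 1.5787×-0.85173×-0.00486 + 0.52399×0.99999×0.99997 = 0.006535 + 0.523969 = 0.530504.
Inverse-square distance factor (a/d)² = 0.9831² = 0.966486.
Q̄ = (S_0/π) × 0.966486 × [bracket] = (1361/π) × 0.966486 × 0.530504 = 222.1 W/m².

Q̄ ≈ 222 W/m²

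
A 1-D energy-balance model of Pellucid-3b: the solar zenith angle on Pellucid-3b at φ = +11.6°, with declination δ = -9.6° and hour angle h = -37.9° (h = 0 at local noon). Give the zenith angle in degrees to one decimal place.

cos θ_z = sin φ sin δ + cos φ cos δ cos h = -0.033534 + 0.762143 = 0.728609.
θ_z = arccos(0.728609) = 43.2°.

θ_z = 43.2°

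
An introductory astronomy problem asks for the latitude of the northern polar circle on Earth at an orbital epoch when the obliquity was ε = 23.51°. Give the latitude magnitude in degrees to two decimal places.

The polar circle is the lowest latitude that experiences at least one full rotation of continuous daylight at the northern-summer solstice; it lies at |φ| = 90° − ε = 90° − 23.51° = 66.49°.

66.49°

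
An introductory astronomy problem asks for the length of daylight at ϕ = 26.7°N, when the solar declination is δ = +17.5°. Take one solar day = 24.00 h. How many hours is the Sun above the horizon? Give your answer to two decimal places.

13.22 h

cos h₀ = −tan ϕ · tan δ = −tan(+26.7°) × tan(+17.500°) = -0.1586, so h₀ = 1.7300 rad = 99.12°.
Daylight = 2h₀/(2π) × 24.00 h = (1.7300/π) × 24.00 = 13.22 h.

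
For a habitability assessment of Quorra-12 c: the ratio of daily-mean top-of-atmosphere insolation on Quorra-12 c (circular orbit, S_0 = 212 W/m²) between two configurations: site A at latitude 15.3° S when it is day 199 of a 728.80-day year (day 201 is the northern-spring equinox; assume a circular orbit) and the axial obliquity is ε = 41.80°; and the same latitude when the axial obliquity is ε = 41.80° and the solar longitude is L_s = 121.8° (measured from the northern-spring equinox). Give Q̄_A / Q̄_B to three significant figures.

Q̄_A / Q̄_B ≈ 1.69

— Configuration A (ϕ=-15.3°):
Solar longitude: L_s = 360° × (199 − 201)/728.80 = -0.988°, i.e. -0.988° + 360° = 359.012°.
sin δ = sin 41.80° × sin 359.012° = -0.01149, so δ = -0.658°.
cos h₀ = −tan(-15.3°) tan(-0.658°) = -0.0031, h₀ = 1.5739 rad.
Bracket: h₀ sin ϕ sin δ + cos ϕ cos δ sin h₀ = 1.5739×-0.26387×-0.01149 + 0.96456×0.99993×1.00000 = 0.004772 + 0.964492 = 0.969264.
Q̄ = (S_0/π) × [bracket] = (212/π) × 0.969264 = 65.408 W/m².
— Configuration B (ϕ=-15.3°):
Solar declination: sin δ = sin ε · sin L_s = sin 41.80° × sin 121.8° = 0.56648, so δ = +34.505°.
cos h₀ = −tan(-15.3°) tan(+34.505°) = 0.1881, h₀ = 1.3816 rad.
Bracket: h₀ sin ϕ sin δ + cos ϕ cos δ sin h₀ = 1.3816×-0.26387×0.56648 + 0.96456×0.82407×0.98216 = -0.206518 + 0.780685 = 0.574167.
Q̄ = (S_0/π) × [bracket] = (212/π) × 0.574167 = 38.746 W/m².
Ratio Q̄_A / Q̄_B = 65.408 / 38.746 = 1.688.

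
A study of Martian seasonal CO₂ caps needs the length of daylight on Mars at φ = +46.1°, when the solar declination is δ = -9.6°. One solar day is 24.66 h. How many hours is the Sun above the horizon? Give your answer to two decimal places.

cos H₀ = −tan φ · tan δ = −tan(+46.1°) × tan(-9.600°) = 0.1758, so H₀ = 1.3941 rad = 79.88°.
Daylight = 2H₀/(2π) × 24.66 h = (1.3941/π) × 24.66 = 10.94 h.

10.94 h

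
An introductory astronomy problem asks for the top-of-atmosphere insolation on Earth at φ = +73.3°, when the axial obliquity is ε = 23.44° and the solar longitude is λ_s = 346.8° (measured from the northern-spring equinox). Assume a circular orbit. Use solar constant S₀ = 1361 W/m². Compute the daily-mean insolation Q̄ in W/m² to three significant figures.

Q̄ ≈ 70.5 W/m²

Solar declination: sin δ = sin ε · sin λ_s = sin 23.44° × sin 346.8° = -0.09084, so δ = -5.212°.
cos H₀ = −tan(+73.3°) tan(-5.212°) = 0.3040, H₀ = 1.2619 rad.
Bracket: H₀ sin φ sin δ + cos φ cos δ sin H₀ = 1.2619×0.95782×-0.09084 + 0.28736×0.99587×0.95266 = -0.109796 + 0.272626 = 0.162830.
Q̄ = (S₀/π) × [bracket] = (1361/π) × 0.162830 = 70.54 W/m².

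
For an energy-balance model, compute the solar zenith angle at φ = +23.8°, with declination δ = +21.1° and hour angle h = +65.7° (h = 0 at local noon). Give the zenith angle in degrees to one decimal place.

θ_z = 60.2°

cos θ_z = sin φ sin δ + cos φ cos δ cos h = 0.145275 + 0.351275 = 0.496550.
θ_z = arccos(0.496550) = 60.2°.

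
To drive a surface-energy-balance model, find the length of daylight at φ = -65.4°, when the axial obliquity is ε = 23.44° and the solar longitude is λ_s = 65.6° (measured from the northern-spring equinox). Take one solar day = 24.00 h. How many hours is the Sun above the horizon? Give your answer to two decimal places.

4.25 h

Solar declination: sin δ = sin ε · sin λ_s = sin 23.44° × sin 65.6° = 0.36226, so δ = +21.239°.
cos H₀ = −tan φ · tan δ = −tan(-65.4°) × tan(+21.239°) = 0.8489, so H₀ = 0.5569 rad = 31.91°.
Daylight = 2H₀/(2π) × 24.00 h = (0.5569/π) × 24.00 = 4.25 h.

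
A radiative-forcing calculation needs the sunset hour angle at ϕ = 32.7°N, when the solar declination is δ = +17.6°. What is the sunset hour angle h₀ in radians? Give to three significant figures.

cos h₀ = −tan ϕ · tan δ = −tan(+32.7°) × tan(+17.600°) = -0.2037, so h₀ = 1.7759 rad = 101.75°.

h₀ = 1.78 rad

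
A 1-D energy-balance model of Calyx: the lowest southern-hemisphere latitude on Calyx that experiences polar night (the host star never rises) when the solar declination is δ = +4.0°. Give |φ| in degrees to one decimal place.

|φ| = 86.0°

Polar night requires cos H₀ = −tan φ tan δ ≥ 1, i.e. tan φ tan δ ≤ −1.
The boundary is |tan φ| · |tan δ| = 1, so |φ| = 90° − |δ| = 90° − 4.0° = 86.0° in the southern hemisphere.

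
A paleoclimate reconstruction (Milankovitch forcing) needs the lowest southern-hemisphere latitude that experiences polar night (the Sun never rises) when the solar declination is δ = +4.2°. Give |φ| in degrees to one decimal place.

Polar night requires cos H₀ = −tan φ tan δ ≥ 1, i.e. tan φ tan δ ≤ −1.
The boundary is |tan φ| · |tan δ| = 1, so |φ| = 90° − |δ| = 90° − 4.2° = 85.8° in the southern hemisphere.

|φ| = 85.8°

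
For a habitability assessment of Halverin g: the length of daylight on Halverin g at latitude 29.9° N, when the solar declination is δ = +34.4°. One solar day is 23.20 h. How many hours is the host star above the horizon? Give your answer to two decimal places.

14.59 h

cos h₀ = −tan ϕ · tan δ = −tan(+29.9°) × tan(+34.400°) = -0.3937, so h₀ = 1.9755 rad = 113.19°.
Daylight = 2h₀/(2π) × 23.20 h = (1.9755/π) × 23.20 = 14.59 h.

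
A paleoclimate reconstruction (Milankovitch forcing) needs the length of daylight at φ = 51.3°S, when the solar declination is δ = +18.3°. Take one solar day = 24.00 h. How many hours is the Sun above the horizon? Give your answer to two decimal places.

8.75 h

cos H₀ = −tan φ · tan δ = −tan(-51.3°) × tan(+18.300°) = 0.4128, so H₀ = 1.1453 rad = 65.62°.
Daylight = 2H₀/(2π) × 24.00 h = (1.1453/π) × 24.00 = 8.75 h.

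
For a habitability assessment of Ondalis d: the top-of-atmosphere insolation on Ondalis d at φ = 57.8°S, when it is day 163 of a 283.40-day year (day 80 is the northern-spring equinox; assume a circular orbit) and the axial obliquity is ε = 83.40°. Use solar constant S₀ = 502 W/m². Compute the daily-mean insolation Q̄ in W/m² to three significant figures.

Solar longitude: λ_s = 360° × (163 − 80)/283.40 = 105.434°.
sin δ = sin 83.40° × sin 105.434° = 0.95755, so δ = +73.246°.
cos H₀ = −tan(-57.8°) tan(+73.246°) = 5.2748 ≥ 1 ⇒ polar night, H₀ = 0 and Q̄ = 0.

Q̄ ≈ 0.00 W/m²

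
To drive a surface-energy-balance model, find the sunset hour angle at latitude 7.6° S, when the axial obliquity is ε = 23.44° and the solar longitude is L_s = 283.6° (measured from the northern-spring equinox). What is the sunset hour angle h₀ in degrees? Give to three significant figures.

Solar declination: sin δ = sin ε · sin L_s = sin 23.44° × sin 283.6° = -0.38663, so δ = -22.745°.
cos h₀ = −tan ϕ · tan δ = −tan(-7.6°) × tan(-22.745°) = -0.0559, so h₀ = 1.6268 rad = 93.21°.

h₀ = 93.2°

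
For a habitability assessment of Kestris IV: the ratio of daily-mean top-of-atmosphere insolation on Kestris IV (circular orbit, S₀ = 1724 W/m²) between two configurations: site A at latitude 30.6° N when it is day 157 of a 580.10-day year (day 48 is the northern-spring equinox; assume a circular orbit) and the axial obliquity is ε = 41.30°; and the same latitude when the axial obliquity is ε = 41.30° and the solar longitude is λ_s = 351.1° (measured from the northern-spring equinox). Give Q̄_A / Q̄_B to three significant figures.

— Configuration A (φ=+30.6°):
Solar longitude: λ_s = 360° × (157 − 48)/580.10 = 67.644°.
sin δ = sin 41.30° × sin 67.644° = 0.61039, so δ = +37.618°.
cos H₀ = −tan(+30.6°) tan(+37.618°) = -0.4557, H₀ = 2.0440 rad.
Bracket: H₀ sin φ sin δ + cos φ cos δ sin H₀ = 2.0440×0.50904×0.61039 + 0.86074×0.79210×0.89012 = 0.635097 + 0.606877 = 1.241974.
Q̄ = (S₀/π) × [bracket] = (1724/π) × 1.241974 = 681.55 W/m².
— Configuration B (φ=+30.6°):
Solar declination: sin δ = sin ε · sin λ_s = sin 41.30° × sin 351.1° = -0.10211, so δ = -5.861°.
cos H₀ = −tan(+30.6°) tan(-5.861°) = 0.0607, H₀ = 1.5101 rad.
Bracket: H₀ sin φ sin δ + cos φ cos δ sin H₀ = 1.5101×0.50904×-0.10211 + 0.86074×0.99477×0.99816 = -0.078492 + 0.854663 = 0.776171.
Q̄ = (S₀/π) × [bracket] = (1724/π) × 0.776171 = 425.94 W/m².
Ratio Q̄_A / Q̄_B = 681.55 / 425.94 = 1.600.

Q̄_A / Q̄_B ≈ 1.60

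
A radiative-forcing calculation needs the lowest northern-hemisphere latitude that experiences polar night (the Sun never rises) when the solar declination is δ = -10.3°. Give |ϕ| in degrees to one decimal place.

Polar night requires cos h₀ = −tan ϕ tan δ ≥ 1, i.e. tan ϕ tan δ ≤ −1.
The boundary is |tan ϕ| · |tan δ| = 1, so |ϕ| = 90° − |δ| = 90° − 10.3° = 79.7° in the northern hemisphere.

|ϕ| = 79.7°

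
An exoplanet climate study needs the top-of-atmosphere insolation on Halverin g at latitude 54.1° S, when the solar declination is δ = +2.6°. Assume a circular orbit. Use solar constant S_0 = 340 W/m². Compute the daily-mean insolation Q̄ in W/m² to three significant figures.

Q̄ ≈ 57.3 W/m²

cos h₀ = −tan(-54.1°) tan(+2.600°) = 0.0627, h₀ = 1.5080 rad.
Bracket: h₀ sin ϕ sin δ + cos ϕ cos δ sin h₀ = 1.5080×-0.81004×0.04536 + 0.58637×0.99897×0.99803 = -0.055409 + 0.584612 = 0.529203.
Q̄ = (S_0/π) × [bracket] = (340/π) × 0.529203 = 57.27 W/m².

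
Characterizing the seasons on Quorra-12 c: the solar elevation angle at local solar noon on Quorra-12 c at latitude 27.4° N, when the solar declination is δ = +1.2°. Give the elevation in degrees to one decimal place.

63.8°

At local noon the hour angle is zero, so the zenith angle equals |ϕ − δ| = |+27.4° − (+1.200°)| = 26.200°.
Elevation = 90° − 26.200° = 63.8°.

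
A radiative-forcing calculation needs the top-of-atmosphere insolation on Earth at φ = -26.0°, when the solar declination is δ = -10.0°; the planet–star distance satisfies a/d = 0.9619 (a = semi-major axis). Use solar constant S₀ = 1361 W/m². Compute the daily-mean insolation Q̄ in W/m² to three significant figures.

cos H₀ = −tan(-26.0°) tan(-10.000°) = -0.0860, H₀ = 1.6569 rad.
Bracket: H₀ sin φ sin δ + cos φ cos δ sin H₀ = 1.6569×-0.43837×-0.17365 + 0.89879×0.98481×0.99630 = 0.126128 + 0.881862 = 1.007990.
Inverse-square distance factor (a/d)² = 0.9619² = 0.925252.
Q̄ = (S₀/π) × 0.925252 × [bracket] = (1361/π) × 0.925252 × 1.007990 = 404.0 W/m².

Q̄ ≈ 404 W/m²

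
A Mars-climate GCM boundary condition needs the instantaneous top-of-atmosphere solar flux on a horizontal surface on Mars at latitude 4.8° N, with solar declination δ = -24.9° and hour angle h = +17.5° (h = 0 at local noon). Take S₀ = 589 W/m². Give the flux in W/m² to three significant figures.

cos θ_z = sin φ sin δ + cos φ cos δ cos h = -0.035231 + 0.862029 = 0.826798.
Flux = S₀ · cos θ_z = 589 × 0.826798 = 487.0 W/m².

487 W/m²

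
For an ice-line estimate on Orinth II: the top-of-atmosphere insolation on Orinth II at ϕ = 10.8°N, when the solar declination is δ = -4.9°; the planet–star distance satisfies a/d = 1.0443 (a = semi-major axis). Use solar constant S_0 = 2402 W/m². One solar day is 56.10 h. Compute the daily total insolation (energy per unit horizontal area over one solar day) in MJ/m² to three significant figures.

cos h₀ = −tan(+10.8°) tan(-4.900°) = 0.0164, h₀ = 1.5544 rad.
Bracket: h₀ sin ϕ sin δ + cos ϕ cos δ sin h₀ = 1.5544×0.18738×-0.08542 + 0.98229×0.99635×0.99987 = -0.024880 + 0.978577 = 0.953697.
Inverse-square distance factor (a/d)² = 1.0443² = 1.090562.
Q̄ = (S_0/π) × 1.090562 × [bracket] = (2402/π) × 1.090562 × 0.953697 = 795.21 W/m².
Daily total = Q̄ × 56.10 h × 3600 s/h = 795.21 × 56.10 × 3600 / 10⁶ = 160.6 MJ/m².

161 MJ/m²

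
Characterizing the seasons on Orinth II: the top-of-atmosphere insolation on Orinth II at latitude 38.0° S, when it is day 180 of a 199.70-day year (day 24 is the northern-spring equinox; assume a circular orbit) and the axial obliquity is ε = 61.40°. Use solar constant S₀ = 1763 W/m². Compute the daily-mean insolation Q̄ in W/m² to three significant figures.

Q̄ ≈ 935 W/m²

Solar longitude: λ_s = 360° × (180 − 24)/199.70 = 281.222°.
sin δ = sin 61.40° × sin 281.222° = -0.86120, so δ = -59.451°.
cos H₀ = −tan(-38.0°) tan(-59.451°) = -1.3238 ≤ −1 ⇒ polar day, H₀ = π.
Bracket: H₀ sin φ sin δ + cos φ cos δ sin H₀ = 3.1416×-0.61566×-0.86120 + 0.78801×0.50827×0.00000 = 1.665696 + 0.000000 = 1.665696.
Q̄ = (S₀/π) × [bracket] = (1763/π) × 1.665696 = 934.8 W/m².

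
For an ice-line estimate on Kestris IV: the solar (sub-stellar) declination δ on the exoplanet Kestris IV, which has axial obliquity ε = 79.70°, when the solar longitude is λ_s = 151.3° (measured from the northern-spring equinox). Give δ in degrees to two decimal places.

sin δ = sin ε · sin λ_s = sin 79.70° × sin 151.3° = 0.472485.
δ = arcsin(0.472485) = +28.20°.

δ = +28.20°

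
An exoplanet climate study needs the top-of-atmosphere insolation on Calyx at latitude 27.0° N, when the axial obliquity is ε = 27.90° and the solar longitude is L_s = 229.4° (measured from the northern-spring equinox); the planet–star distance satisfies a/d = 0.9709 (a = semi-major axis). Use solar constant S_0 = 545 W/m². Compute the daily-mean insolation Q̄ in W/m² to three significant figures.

Q̄ ≈ 97.3 W/m²

Solar declination: sin δ = sin ε · sin L_s = sin 27.90° × sin 229.4° = -0.35529, so δ = -20.811°.
cos h₀ = −tan(+27.0°) tan(-20.811°) = 0.1937, h₀ = 1.3759 rad.
Bracket: h₀ sin ϕ sin δ + cos ϕ cos δ sin h₀ = 1.3759×0.45399×-0.35529 + 0.89101×0.93476×0.98107 = -0.221930 + 0.817114 = 0.595184.
Inverse-square distance factor (a/d)² = 0.9709² = 0.942647.
Q̄ = (S_0/π) × 0.942647 × [bracket] = (545/π) × 0.942647 × 0.595184 = 97.33 W/m².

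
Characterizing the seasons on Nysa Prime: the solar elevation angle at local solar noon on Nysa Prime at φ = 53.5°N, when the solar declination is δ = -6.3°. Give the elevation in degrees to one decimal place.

At local noon the hour angle is zero, so the zenith angle equals |φ − δ| = |+53.5° − (-6.300°)| = 59.800°.
Elevation = 90° − 59.800° = 30.2°.

30.2°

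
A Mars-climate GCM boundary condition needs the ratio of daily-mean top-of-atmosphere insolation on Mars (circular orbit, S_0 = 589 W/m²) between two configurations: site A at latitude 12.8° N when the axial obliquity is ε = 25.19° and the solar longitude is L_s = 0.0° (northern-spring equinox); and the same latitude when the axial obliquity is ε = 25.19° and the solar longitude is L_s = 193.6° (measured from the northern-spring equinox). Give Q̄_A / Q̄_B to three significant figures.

Q̄_A / Q̄_B ≈ 1.04

— Configuration A (ϕ=+12.8°):
Solar declination: sin δ = sin ε · sin L_s = sin 25.19° × sin 0.0° = 0.00000, so δ = +0.000°.
cos h₀ = −tan(+12.8°) tan(+0.000°) = -0.0000, h₀ = 1.5708 rad.
Bracket: h₀ sin ϕ sin δ + cos ϕ cos δ sin h₀ = 1.5708×0.22155×0.00000 + 0.97515×1.00000×1.00000 = 0.000000 + 0.975150 = 0.975150.
Q̄ = (S_0/π) × [bracket] = (589/π) × 0.975150 = 182.83 W/m².
— Configuration B (ϕ=+12.8°):
Solar declination: sin δ = sin ε · sin L_s = sin 25.19° × sin 193.6° = -0.10008, so δ = -5.744°.
cos h₀ = −tan(+12.8°) tan(-5.744°) = 0.0229, h₀ = 1.5479 rad.
Bracket: h₀ sin ϕ sin δ + cos ϕ cos δ sin h₀ = 1.5479×0.22155×-0.10008 + 0.97515×0.99498×0.99974 = -0.034321 + 0.970002 = 0.935681.
Q̄ = (S_0/π) × [bracket] = (589/π) × 0.935681 = 175.43 W/m².
Ratio Q̄_A / Q̄_B = 182.83 / 175.43 = 1.042.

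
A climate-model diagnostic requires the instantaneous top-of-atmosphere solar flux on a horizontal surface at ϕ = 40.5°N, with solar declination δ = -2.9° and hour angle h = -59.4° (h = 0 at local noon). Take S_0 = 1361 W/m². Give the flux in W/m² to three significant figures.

cos θ_z = sin ϕ sin δ + cos ϕ cos δ cos h = -0.032857 + 0.386582 = 0.353725.
Flux = S_0 · cos θ_z = 1361 × 0.353725 = 481.4 W/m².

481 W/m²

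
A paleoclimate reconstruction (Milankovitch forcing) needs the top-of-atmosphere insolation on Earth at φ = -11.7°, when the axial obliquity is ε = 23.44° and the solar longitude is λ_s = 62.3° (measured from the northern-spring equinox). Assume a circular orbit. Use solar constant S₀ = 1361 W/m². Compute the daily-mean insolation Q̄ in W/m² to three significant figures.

Q̄ ≈ 350 W/m²

Solar declination: sin δ = sin ε · sin λ_s = sin 23.44° × sin 62.3° = 0.35220, so δ = +20.622°.
cos H₀ = −tan(-11.7°) tan(+20.622°) = 0.0779, H₀ = 1.4928 rad.
Bracket: H₀ sin φ sin δ + cos φ cos δ sin H₀ = 1.4928×-0.20279×0.35220 + 0.97922×0.93592×0.99696 = -0.106620 + 0.913686 = 0.807066.
Q̄ = (S₀/π) × [bracket] = (1361/π) × 0.807066 = 349.6 W/m².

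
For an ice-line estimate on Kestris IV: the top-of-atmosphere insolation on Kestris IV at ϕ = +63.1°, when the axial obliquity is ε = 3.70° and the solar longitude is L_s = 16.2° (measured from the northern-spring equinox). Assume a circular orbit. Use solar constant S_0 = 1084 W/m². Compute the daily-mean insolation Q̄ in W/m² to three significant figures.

Solar declination: sin δ = sin ε · sin L_s = sin 3.70° × sin 16.2° = 0.01800, so δ = +1.032°.
cos h₀ = −tan(+63.1°) tan(+1.032°) = -0.0355, h₀ = 1.6063 rad.
Bracket: h₀ sin ϕ sin δ + cos ϕ cos δ sin h₀ = 1.6063×0.89180×0.01800 + 0.45243×0.99984×0.99937 = 0.025785 + 0.452073 = 0.477858.
Q̄ = (S_0/π) × [bracket] = (1084/π) × 0.477858 = 164.9 W/m².

Q̄ ≈ 165 W/m²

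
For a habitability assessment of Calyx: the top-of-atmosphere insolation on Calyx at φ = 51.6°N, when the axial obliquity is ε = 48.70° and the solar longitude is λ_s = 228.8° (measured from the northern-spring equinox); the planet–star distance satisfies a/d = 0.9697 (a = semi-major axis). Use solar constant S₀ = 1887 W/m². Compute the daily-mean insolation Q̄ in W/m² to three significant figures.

Q̄ ≈ 13.7 W/m²

Solar declination: sin δ = sin ε · sin λ_s = sin 48.70° × sin 228.8° = -0.56526, so δ = -34.421°.
cos H₀ = −tan(+51.6°) tan(-34.421°) = 0.8646, H₀ = 0.5265 rad.
Bracket: H₀ sin φ sin δ + cos φ cos δ sin H₀ = 0.5265×0.78369×-0.56526 + 0.62115×0.82491×0.50253 = -0.233234 + 0.257493 = 0.024259.
Inverse-square distance factor (a/d)² = 0.9697² = 0.940318.
Q̄ = (S₀/π) × 0.940318 × [bracket] = (1887/π) × 0.940318 × 0.024259 = 13.70 W/m².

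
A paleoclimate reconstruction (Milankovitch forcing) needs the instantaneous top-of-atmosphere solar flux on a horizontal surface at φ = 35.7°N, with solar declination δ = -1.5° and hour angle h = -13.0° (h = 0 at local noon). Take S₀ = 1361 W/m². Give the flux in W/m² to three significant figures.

cos θ_z = sin φ sin δ + cos φ cos δ cos h = -0.015275 + 0.790999 = 0.775724.
Flux = S₀ · cos θ_z = 1361 × 0.775724 = 1056 W/m².

1.06e+03 W/m²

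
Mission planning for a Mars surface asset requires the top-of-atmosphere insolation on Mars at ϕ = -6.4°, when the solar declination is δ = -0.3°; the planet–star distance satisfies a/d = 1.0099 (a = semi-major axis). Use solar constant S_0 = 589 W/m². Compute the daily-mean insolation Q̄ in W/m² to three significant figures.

Q̄ ≈ 190 W/m²

cos h₀ = −tan(-6.4°) tan(-0.300°) = -0.0006, h₀ = 1.5714 rad.
Bracket: h₀ sin ϕ sin δ + cos ϕ cos δ sin h₀ = 1.5714×-0.11147×-0.00524 + 0.99377×0.99999×1.00000 = 0.000918 + 0.993760 = 0.994678.
Inverse-square distance factor (a/d)² = 1.0099² = 1.019898.
Q̄ = (S_0/π) × 1.019898 × [bracket] = (589/π) × 1.019898 × 0.994678 = 190.2 W/m².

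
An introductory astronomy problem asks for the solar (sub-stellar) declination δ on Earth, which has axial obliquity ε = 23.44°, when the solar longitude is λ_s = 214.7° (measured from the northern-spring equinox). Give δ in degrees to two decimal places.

sin δ = sin ε · sin λ_s = sin 23.44° × sin 214.7° = -0.226453.
δ = arcsin(-0.226453) = -13.09°.

δ = -13.09°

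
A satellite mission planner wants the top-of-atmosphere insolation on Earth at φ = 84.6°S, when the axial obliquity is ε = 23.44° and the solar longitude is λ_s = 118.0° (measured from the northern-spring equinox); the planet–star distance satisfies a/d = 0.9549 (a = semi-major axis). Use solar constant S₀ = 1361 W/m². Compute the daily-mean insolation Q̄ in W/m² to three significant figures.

Q̄ ≈ 0.00 W/m²

Solar declination: sin δ = sin ε · sin λ_s = sin 23.44° × sin 118.0° = 0.35123, so δ = +20.562°.
cos H₀ = −tan(-84.6°) tan(+20.562°) = 3.9684 ≥ 1 ⇒ polar night, H₀ = 0 and Q̄ = 0.
Inverse-square distance factor (a/d)² = 0.9549² = 0.911834.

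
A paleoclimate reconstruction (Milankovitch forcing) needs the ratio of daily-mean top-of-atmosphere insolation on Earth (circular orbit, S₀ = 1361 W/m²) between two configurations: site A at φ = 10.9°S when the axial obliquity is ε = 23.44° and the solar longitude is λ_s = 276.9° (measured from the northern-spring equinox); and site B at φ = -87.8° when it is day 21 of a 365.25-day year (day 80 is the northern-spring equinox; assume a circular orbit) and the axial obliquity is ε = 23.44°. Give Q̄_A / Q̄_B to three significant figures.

— Configuration A (φ=-10.9°):
Solar declination: sin δ = sin ε · sin λ_s = sin 23.44° × sin 276.9° = -0.39491, so δ = -23.260°.
cos H₀ = −tan(-10.9°) tan(-23.260°) = -0.0828, H₀ = 1.6537 rad.
Bracket: H₀ sin φ sin δ + cos φ cos δ sin H₀ = 1.6537×-0.18910×-0.39491 + 0.98196×0.91872×0.99657 = 0.123494 + 0.899052 = 1.022546.
Q̄ = (S₀/π) × [bracket] = (1361/π) × 1.022546 = 442.99 W/m².
— Configuration B (φ=-87.8°):
Solar longitude: λ_s = 360° × (21 − 80)/365.25 = -58.152°, i.e. -58.152° + 360° = 301.848°.
sin δ = sin 23.44° × sin 301.848° = -0.33790, so δ = -19.749°.
cos H₀ = −tan(-87.8°) tan(-19.749°) = -9.3455 ≤ −1 ⇒ polar day, H₀ = π.
Bracket: H₀ sin φ sin δ + cos φ cos δ sin H₀ = 3.1416×-0.99926×-0.33790 + 0.03839×0.94118×0.00000 = 1.060761 + 0.000000 = 1.060761.
Q̄ = (S₀/π) × [bracket] = (1361/π) × 1.060761 = 459.54 W/m².
Ratio Q̄_A / Q̄_B = 442.99 / 459.54 = 0.9640.

Q̄_A / Q̄_B ≈ 0.964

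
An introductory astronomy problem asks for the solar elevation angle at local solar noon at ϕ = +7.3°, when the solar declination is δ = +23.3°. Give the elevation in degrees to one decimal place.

74.0°

At local noon the hour angle is zero, so the zenith angle equals |ϕ − δ| = |+7.3° − (+23.300°)| = 16.000°.
Elevation = 90° − 16.000° = 74.0°.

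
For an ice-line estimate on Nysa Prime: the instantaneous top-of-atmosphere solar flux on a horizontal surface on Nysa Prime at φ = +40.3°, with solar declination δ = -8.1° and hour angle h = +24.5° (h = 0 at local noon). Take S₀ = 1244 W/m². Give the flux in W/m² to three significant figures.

cos θ_z = sin φ sin δ + cos φ cos δ cos h = -0.091133 + 0.687075 = 0.595942.
Flux = S₀ · cos θ_z = 1244 × 0.595942 = 741.4 W/m².

741 W/m²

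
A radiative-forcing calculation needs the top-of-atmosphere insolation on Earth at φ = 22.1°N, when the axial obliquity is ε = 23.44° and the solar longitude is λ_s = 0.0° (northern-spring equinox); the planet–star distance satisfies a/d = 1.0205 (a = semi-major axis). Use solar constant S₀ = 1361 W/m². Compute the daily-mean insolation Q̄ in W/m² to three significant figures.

Q̄ ≈ 418 W/m²

Solar declination: sin δ = sin ε · sin λ_s = sin 23.44° × sin 0.0° = 0.00000, so δ = +0.000°.
cos H₀ = −tan(+22.1°) tan(+0.000°) = -0.0000, H₀ = 1.5708 rad.
Bracket: H₀ sin φ sin δ + cos φ cos δ sin H₀ = 1.5708×0.37622×0.00000 + 0.92653×1.00000×1.00000 = 0.000000 + 0.926530 = 0.926530.
Inverse-square distance factor (a/d)² = 1.0205² = 1.041420.
Q̄ = (S₀/π) × 1.041420 × [bracket] = (1361/π) × 1.041420 × 0.926530 = 418.0 W/m².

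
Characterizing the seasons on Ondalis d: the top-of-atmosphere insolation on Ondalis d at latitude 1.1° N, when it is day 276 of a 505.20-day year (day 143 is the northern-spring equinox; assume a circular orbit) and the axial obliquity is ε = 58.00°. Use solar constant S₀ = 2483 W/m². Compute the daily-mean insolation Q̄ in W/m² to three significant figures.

Solar longitude: λ_s = 360° × (276 − 143)/505.20 = 94.774°.
sin δ = sin 58.00° × sin 94.774° = 0.84511, so δ = +57.683°.
cos H₀ = −tan(+1.1°) tan(+57.683°) = -0.0304, H₀ = 1.6012 rad.
Bracket: H₀ sin φ sin δ + cos φ cos δ sin H₀ = 1.6012×0.01920×0.84511 + 0.99982×0.53460×0.99954 = 0.025981 + 0.534258 = 0.560239.
Q̄ = (S₀/π) × [bracket] = (2483/π) × 0.560239 = 442.8 W/m².

Q̄ ≈ 443 W/m²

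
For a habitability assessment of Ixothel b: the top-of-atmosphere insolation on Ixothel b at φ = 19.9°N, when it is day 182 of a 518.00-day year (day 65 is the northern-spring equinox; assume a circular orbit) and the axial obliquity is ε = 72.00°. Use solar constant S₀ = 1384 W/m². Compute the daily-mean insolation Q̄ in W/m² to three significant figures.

Q̄ ≈ 443 W/m²

Solar longitude: λ_s = 360° × (182 − 65)/518.00 = 81.313°.
sin δ = sin 72.00° × sin 81.313° = 0.94015, so δ = +70.076°.
cos H₀ = −tan(+19.9°) tan(+70.076°) = -0.9987, H₀ = 3.0905 rad.
Bracket: H₀ sin φ sin δ + cos φ cos δ sin H₀ = 3.0905×0.34038×0.94015 + 0.94029×0.34077×0.05111 = 0.988986 + 0.016377 = 1.005363.
Q̄ = (S₀/π) × [bracket] = (1384/π) × 1.005363 = 442.9 W/m².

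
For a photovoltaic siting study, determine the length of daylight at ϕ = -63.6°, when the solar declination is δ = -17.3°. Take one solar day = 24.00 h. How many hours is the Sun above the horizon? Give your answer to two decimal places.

cos h₀ = −tan ϕ · tan δ = −tan(-63.6°) × tan(-17.300°) = -0.6274, so h₀ = 2.2491 rad = 128.86°.
Daylight = 2h₀/(2π) × 24.00 h = (2.2491/π) × 24.00 = 17.18 h.

17.18 h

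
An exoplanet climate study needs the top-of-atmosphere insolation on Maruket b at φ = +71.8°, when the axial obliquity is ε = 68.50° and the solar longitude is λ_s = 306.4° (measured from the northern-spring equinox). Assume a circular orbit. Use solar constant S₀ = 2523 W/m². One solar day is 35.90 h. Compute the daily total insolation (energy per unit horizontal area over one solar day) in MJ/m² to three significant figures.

Solar declination: sin δ = sin ε · sin λ_s = sin 68.50° × sin 306.4° = -0.74889, so δ = -48.494°.
cos H₀ = −tan(+71.8°) tan(-48.494°) = 3.4371 ≥ 1 ⇒ polar night, H₀ = 0 and Q̄ = 0.
Daily total = Q̄ × 35.90 h × 3600 s/h = 0.00 MJ/m².

0.00 MJ/m²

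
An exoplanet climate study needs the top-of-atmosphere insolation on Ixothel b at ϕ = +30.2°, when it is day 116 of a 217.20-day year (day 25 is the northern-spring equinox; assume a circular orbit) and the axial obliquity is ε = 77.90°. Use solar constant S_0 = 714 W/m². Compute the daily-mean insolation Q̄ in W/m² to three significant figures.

Solar longitude: L_s = 360° × (116 − 25)/217.20 = 150.829°.
sin δ = sin 77.90° × sin 150.829° = 0.47659, so δ = +28.463°.
cos h₀ = −tan(+30.2°) tan(+28.463°) = -0.3155, h₀ = 1.8918 rad.
Bracket: h₀ sin ϕ sin δ + cos ϕ cos δ sin h₀ = 1.8918×0.50302×0.47659 + 0.86427×0.87912×0.94892 = 0.453529 + 0.720987 = 1.174516.
Q̄ = (S_0/π) × [bracket] = (714/π) × 1.174516 = 266.9 W/m².

Q̄ ≈ 267 W/m²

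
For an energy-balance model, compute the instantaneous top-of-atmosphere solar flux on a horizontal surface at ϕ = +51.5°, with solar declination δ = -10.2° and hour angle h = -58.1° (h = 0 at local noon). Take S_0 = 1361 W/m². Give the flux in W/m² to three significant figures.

cos θ_z = sin ϕ sin δ + cos ϕ cos δ cos h = -0.138588 + 0.323762 = 0.185174.
Flux = S_0 · cos θ_z = 1361 × 0.185174 = 252.0 W/m².

252 W/m²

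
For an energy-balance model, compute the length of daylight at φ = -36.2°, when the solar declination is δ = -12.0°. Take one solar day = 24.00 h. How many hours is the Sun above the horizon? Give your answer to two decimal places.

cos H₀ = −tan φ · tan δ = −tan(-36.2°) × tan(-12.000°) = -0.1556, so H₀ = 1.7270 rad = 98.95°.
Daylight = 2H₀/(2π) × 24.00 h = (1.7270/π) × 24.00 = 13.19 h.

13.19 h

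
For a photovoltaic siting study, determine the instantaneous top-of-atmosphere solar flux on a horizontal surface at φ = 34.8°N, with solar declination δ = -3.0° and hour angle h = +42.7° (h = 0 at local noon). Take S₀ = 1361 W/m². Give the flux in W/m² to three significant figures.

cos θ_z = sin φ sin δ + cos φ cos δ cos h = -0.029869 + 0.602647 = 0.572778.
Flux = S₀ · cos θ_z = 1361 × 0.572778 = 779.6 W/m².

780 W/m²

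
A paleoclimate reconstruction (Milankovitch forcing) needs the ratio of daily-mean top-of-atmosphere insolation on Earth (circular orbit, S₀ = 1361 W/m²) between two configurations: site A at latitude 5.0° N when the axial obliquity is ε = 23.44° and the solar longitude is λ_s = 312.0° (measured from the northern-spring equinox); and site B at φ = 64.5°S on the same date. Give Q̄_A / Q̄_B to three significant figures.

— Configuration A (φ=+5.0°):
Solar declination: sin δ = sin ε · sin λ_s = sin 23.44° × sin 312.0° = -0.29561, so δ = -17.194°.
cos H₀ = −tan(+5.0°) tan(-17.194°) = 0.0271, H₀ = 1.5437 rad.
Bracket: H₀ sin φ sin δ + cos φ cos δ sin H₀ = 1.5437×0.08716×-0.29561 + 0.99619×0.95531×0.99963 = -0.039774 + 0.951318 = 0.911544.
Q̄ = (S₀/π) × [bracket] = (1361/π) × 0.911544 = 394.90 W/m².
— Configuration B (φ=-64.5°):
cos H₀ = −tan(-64.5°) tan(-17.194°) = -0.6488, H₀ = 2.2768 rad.
Bracket: H₀ sin φ sin δ + cos φ cos δ sin H₀ = 2.2768×-0.90259×-0.29561 + 0.43051×0.95531×0.76099 = 0.607484 + 0.312973 = 0.920457.
Q̄ = (S₀/π) × [bracket] = (1361/π) × 0.920457 = 398.76 W/m².
Ratio Q̄_A / Q̄_B = 394.90 / 398.76 = 0.9903.

Q̄_A / Q̄_B ≈ 0.990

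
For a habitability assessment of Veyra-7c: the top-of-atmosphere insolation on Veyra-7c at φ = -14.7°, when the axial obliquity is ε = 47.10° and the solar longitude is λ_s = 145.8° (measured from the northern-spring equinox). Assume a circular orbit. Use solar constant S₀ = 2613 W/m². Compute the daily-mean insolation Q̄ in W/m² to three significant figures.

Q̄ ≈ 602 W/m²

Solar declination: sin δ = sin ε · sin λ_s = sin 47.10° × sin 145.8° = 0.41175, so δ = +24.315°.
cos H₀ = −tan(-14.7°) tan(+24.315°) = 0.1185, H₀ = 1.4520 rad.
Bracket: H₀ sin φ sin δ + cos φ cos δ sin H₀ = 1.4520×-0.25376×0.41175 + 0.96727×0.91130×0.99295 = -0.151713 + 0.875259 = 0.723546.
Q̄ = (S₀/π) × [bracket] = (2613/π) × 0.723546 = 601.8 W/m².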